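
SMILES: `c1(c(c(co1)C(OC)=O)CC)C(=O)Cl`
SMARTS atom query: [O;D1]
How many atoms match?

2

The query [O;D1] means: aliphatic oxygen bonded to exactly one heavy atom.
Check the 14 heavy atoms by environment: 1× o (aromatic, D2) → no; 1× c (aromatic, D2) → no; 3× c (aromatic, D3) → no; 2× C (D3) → no; 2× O (D1) → match; 1× Cl (D1) → no; 1× O (D2) → no; 2× C (D1) → no; 1× C (D2) → no.
That gives 2 matching atoms.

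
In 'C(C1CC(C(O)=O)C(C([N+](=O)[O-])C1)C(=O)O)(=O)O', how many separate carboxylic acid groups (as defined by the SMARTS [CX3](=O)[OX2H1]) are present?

3

[CX3](=O)[OX2H1] is the SMARTS for a carboxylic acid: an sp2 carbon double-bonded to O and single-bonded to an -OH oxygen.
The molecule carries 3 separate instances of a carboxylic acid group (-C(=O)OH) meeting every constraint; each maps to a distinct set of atoms, giving 3 matches.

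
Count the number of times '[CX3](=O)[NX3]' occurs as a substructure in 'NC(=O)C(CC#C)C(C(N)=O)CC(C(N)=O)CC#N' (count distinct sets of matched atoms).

3

[CX3](=O)[NX3] is the SMARTS for an amide: a carbonyl carbon bonded to a trivalent nitrogen.
The molecule carries 3 separate instances of a primary amide (-C(=O)NH2) meeting every constraint; each maps to a distinct set of atoms, giving 3 matches.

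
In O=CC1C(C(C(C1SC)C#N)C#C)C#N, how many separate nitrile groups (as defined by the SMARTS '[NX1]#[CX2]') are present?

2

[NX1]#[CX2] is the SMARTS for a nitrile: a nitrogen triple-bonded to a two-connected carbon.
The molecule carries 2 separate instances of a nitrile (-C#N) meeting every constraint; each maps to a distinct set of atoms, giving 2 matches.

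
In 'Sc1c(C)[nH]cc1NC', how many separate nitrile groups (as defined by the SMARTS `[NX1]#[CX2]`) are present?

[NX1]#[CX2] is the SMARTS for a nitrile: a nitrogen triple-bonded to a two-connected carbon.
No fragment in the molecule satisfies every constraint, giving 0 matches.

0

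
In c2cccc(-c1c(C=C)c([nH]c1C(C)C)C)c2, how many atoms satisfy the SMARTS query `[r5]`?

Check the 17 heavy atoms by environment: 1× n (aromatic, in 5-ring) → match; 4× c (aromatic, in 5-ring) → match; 6× c (aromatic, in 6-ring) → no; 6× C (acyclic) → no.
Summing the matching environments: 1 + 4 = 5 matching atoms.

5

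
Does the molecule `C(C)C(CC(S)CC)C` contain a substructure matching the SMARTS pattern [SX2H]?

Yes

The pattern [SX2H] describes an aliphatic sulfur with two connections, one being H — a thiol.
The molecule carries a thiol (-SH), whose atoms satisfy every constraint of the query, so the pattern matches.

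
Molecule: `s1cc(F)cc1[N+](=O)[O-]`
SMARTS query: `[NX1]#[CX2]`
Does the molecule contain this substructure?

No

The pattern [NX1]#[CX2] describes a nitrogen triple-bonded to a two-connected carbon — a nitrile.
The closest candidate here is a nitro group (-[N+](=O)[O-]), but there is no C#N triple bond. No other fragment satisfies the full query, so there is no match.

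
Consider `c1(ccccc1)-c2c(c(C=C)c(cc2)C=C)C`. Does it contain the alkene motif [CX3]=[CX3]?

Yes

The pattern [CX3]=[CX3] describes a non-aromatic C=C double bond between two sp2 carbons — an alkene.
The molecule carries a vinyl group (-CH=CH2), whose atoms satisfy every constraint of the query, so the pattern matches.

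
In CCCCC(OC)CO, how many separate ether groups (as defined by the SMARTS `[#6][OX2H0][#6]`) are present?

[#6][OX2H0][#6] is the SMARTS for an ether: an aliphatic oxygen bridging two carbons with no H on the oxygen.
Exactly one fragment in the molecule meets all constraints, giving 1 match.

1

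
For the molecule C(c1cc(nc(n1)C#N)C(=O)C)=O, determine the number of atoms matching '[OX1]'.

2

The query [OX1] means: aliphatic oxygen with one total connection — typically a carbonyl =O or an oxide.
Check the 13 heavy atoms by environment: 2× n (aromatic, X2) → no; 4× c (aromatic, X3) → no; 2× C (X3) → no; 2× O (X1) → match; 1× C (X2) → no; 1× N (X1) → no; 1× C (X4) → no.
That gives 2 matching atoms.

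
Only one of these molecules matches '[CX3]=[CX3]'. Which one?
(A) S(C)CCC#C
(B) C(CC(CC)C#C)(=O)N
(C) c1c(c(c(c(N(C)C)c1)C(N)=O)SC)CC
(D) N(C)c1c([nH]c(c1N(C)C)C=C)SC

D

[CX3]=[CX3] describes a non-aromatic C=C double bond between two sp2 carbons (an alkene).
(A) has an ethynyl group (-C#CH) but the C-C bond is a triple bond, not a double bond.
(B) has an ethynyl group (-C#CH) but the C-C bond is a triple bond, not a double bond.
(C) has an ethyl group (-CH2CH3) but its C-C bond is a single bond between CX4 carbons, not CX3=CX3.
(D) contains a vinyl group (-CH=CH2), which satisfies every atom and bond constraint.
So the answer is (D).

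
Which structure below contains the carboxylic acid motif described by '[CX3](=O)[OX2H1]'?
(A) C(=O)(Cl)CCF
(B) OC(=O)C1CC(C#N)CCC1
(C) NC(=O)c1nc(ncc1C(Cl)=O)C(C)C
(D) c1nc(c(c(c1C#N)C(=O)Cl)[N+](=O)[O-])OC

B

[CX3](=O)[OX2H1] describes an sp2 carbon double-bonded to O and single-bonded to an -OH oxygen (a carboxylic acid).
(A) has an acyl chloride (-C(=O)Cl) but the carbonyl is bonded to Cl, not to an -OH oxygen.
(B) contains a carboxylic acid group (-C(=O)OH), which satisfies every atom and bond constraint.
(C) has a primary amide (-C(=O)NH2) but the carbonyl is bonded to N, not to an -OH oxygen.
(D) has an acyl chloride (-C(=O)Cl) but the carbonyl is bonded to Cl, not to an -OH oxygen.
So the answer is (B).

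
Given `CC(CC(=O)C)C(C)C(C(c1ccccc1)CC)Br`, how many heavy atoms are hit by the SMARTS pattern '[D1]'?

6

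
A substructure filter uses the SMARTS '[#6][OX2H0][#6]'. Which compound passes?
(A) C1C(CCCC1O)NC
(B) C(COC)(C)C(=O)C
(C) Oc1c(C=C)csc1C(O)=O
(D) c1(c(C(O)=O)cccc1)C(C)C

[#6][OX2H0][#6] describes an aliphatic oxygen bridging two carbons with no H on the oxygen (an ether).
(A) has a hydroxyl group (-OH) but the oxygen has H1, not H0 bridging two carbons.
(B) contains a methoxy ether (-OCH3), which satisfies every atom and bond constraint.
(C) has a carboxylic acid group (-C(=O)OH) but the -OH oxygen has H1; the =O is OX1, not OX2.
(D) has a carboxylic acid group (-C(=O)OH) but the -OH oxygen has H1; the =O is OX1, not OX2.
So the answer is (B).

B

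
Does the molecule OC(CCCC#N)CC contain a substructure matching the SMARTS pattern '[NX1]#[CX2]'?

Yes

The pattern [NX1]#[CX2] describes a nitrogen triple-bonded to a two-connected carbon — a nitrile.
The molecule carries a nitrile (-C#N), whose atoms satisfy every constraint of the query, so the pattern matches.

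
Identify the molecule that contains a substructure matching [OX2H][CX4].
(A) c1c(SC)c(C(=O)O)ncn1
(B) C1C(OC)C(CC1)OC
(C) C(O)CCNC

C

[OX2H][CX4] describes a hydroxyl oxygen bound to an sp3 (X4) carbon (an aliphatic alcohol).
(A) has a carboxylic acid group (-C(=O)OH) but the -OH is on a CX3 carbonyl carbon, not a CX4 carbon.
(B) has a methoxy ether (-OCH3) but the oxygen has H0 (ether), not H1.
(C) contains a hydroxyl group (-OH), which satisfies every atom and bond constraint.
So the answer is (C).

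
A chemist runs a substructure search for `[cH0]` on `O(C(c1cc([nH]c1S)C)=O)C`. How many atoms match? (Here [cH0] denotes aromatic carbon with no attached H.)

3

The query [cH0] means: aromatic carbon with no attached hydrogen (substituted or ring-fusion).
Check the 11 heavy atoms by environment: 1× n (aromatic, H1) → no; 3× c (aromatic, H0) → match; 1× c (aromatic, H1) → no; 1× C (H0) → no; 2× O (H0) → no; 2× C (H3) → no; 1× S (H1) → no.
That gives 3 matching atoms.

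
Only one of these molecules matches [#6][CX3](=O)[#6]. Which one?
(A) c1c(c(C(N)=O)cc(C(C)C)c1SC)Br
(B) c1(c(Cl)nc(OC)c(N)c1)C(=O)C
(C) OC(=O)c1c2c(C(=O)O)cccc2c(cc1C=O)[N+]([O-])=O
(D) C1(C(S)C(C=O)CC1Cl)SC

[#6][CX3](=O)[#6] describes a carbonyl carbon (no H) flanked by two carbons (a ketone).
(A) has a primary amide (-C(=O)NH2) but one neighbour of the carbonyl carbon is N, not C.
(B) contains an acetyl/ketone group (-C(=O)CH3), which satisfies every atom and bond constraint.
(C) has a carboxylic acid group (-C(=O)OH) but one neighbour of the carbonyl carbon is O, not C.
(D) has an aldehyde (-CHO) but the carbonyl carbon has H1, so it is not flanked by two carbons.
So the answer is (B).

B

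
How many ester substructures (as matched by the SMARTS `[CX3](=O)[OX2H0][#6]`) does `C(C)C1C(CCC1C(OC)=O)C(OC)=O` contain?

[CX3](=O)[OX2H0][#6] is the SMARTS for an ester: a carbonyl carbon bonded to an oxygen that is itself bonded to carbon (no H on that O).
The molecule carries 2 separate instances of a methyl-ester group (-C(=O)OCH3) meeting every constraint; each maps to a distinct set of atoms, giving 2 matches.

2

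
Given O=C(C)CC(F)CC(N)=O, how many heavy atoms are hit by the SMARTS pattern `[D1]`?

5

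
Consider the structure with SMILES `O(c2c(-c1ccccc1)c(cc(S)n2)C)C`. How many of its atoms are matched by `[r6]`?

12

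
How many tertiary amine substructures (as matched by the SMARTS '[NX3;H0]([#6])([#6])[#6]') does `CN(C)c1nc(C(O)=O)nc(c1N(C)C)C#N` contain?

2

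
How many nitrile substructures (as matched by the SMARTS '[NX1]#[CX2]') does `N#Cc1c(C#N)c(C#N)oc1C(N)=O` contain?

[NX1]#[CX2] is the SMARTS for a nitrile: a nitrogen triple-bonded to a two-connected carbon.
The molecule carries 3 separate instances of a nitrile (-C#N) meeting every constraint; each maps to a distinct set of atoms, giving 3 matches.

3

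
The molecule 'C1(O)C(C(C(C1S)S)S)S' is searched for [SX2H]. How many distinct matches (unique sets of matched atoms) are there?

4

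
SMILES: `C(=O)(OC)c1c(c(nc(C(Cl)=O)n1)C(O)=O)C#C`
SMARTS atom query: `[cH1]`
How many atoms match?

The query [cH1] means: aromatic carbon bearing exactly one hydrogen.
Check the 18 heavy atoms by environment: 2× n (aromatic, H0) → no; 4× c (aromatic, H0) → no; 4× C (H0) → no; 4× O (H0) → no; 1× C (H3) → no; 1× Cl (H0) → no; 1× O (H1) → no; 1× C (H1) → no.
No environment satisfies the query, so 0 matching atoms.

0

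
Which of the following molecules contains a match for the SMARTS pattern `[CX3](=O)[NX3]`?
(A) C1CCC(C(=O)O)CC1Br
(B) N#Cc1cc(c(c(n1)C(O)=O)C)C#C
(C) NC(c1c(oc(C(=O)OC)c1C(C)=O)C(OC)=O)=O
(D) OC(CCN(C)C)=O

[CX3](=O)[NX3] describes a carbonyl carbon bonded to a trivalent nitrogen (an amide).
(A) has a carboxylic acid group (-C(=O)OH) but the carbonyl is bonded to O, not to an NX3 nitrogen.
(B) has a carboxylic acid group (-C(=O)OH) but the carbonyl is bonded to O, not to an NX3 nitrogen.
(C) contains a primary amide (-C(=O)NH2), which satisfies every atom and bond constraint.
(D) has a carboxylic acid group (-C(=O)OH) but the carbonyl is bonded to O, not to an NX3 nitrogen.
So the answer is (C).

C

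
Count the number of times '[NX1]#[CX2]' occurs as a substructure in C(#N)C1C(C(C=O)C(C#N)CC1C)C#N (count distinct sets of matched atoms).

3

[NX1]#[CX2] is the SMARTS for a nitrile: a nitrogen triple-bonded to a two-connected carbon.
The molecule carries 3 separate instances of a nitrile (-C#N) meeting every constraint; each maps to a distinct set of atoms, giving 3 matches.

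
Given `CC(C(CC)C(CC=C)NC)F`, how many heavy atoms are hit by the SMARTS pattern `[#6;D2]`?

The query [#6;D2] means: any carbon bonded to exactly two heavy atoms.
Check the 12 heavy atoms by environment: 3× C (D2) → match; 3× C (D3) → no; 4× C (D1) → no; 1× F (D1) → no; 1× N (D2) → no.
That gives 3 matching atoms.

3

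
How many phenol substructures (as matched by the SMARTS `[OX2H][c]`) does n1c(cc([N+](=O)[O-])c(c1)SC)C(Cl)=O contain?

[OX2H][c] is the SMARTS for a phenol: a hydroxyl oxygen attached to an aromatic carbon.
No fragment in the molecule satisfies every constraint, giving 0 matches.

0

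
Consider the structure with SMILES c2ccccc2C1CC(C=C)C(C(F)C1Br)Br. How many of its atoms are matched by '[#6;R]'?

12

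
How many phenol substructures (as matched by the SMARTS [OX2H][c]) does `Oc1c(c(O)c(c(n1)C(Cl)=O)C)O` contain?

[OX2H][c] is the SMARTS for a phenol: a hydroxyl oxygen attached to an aromatic carbon.
The molecule carries 3 separate instances of a hydroxyl group (-OH) meeting every constraint; each maps to a distinct set of atoms, giving 3 matches.

3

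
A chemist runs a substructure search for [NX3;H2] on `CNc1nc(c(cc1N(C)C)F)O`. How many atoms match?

0

The query [NX3;H2] means: aliphatic N with 3 total connections, two of them H — an -NH2 nitrogen (amine or amide).
Check the 13 heavy atoms by environment: 1× n (aromatic, H0, X2) → no; 4× c (aromatic, H0, X3) → no; 1× c (aromatic, H1, X3) → no; 1× F (H0, X1) → no; 1× N (H0, X3) → no; 3× C (H3, X4) → no; 1× O (H1, X2) → no; 1× N (H1, X3) → no.
No environment satisfies the query, so 0 matching atoms.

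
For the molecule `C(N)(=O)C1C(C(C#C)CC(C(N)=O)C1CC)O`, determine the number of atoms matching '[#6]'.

12

The query [#6] means: #6 matches any atom with atomic number 6 (carbon, aromatic or aliphatic).
Check the 17 heavy atoms by environment: 12× C → match; 3× O → no; 2× N → no.
That gives 12 matching atoms.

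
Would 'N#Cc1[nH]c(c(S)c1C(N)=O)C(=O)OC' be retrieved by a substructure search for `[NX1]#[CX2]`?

Yes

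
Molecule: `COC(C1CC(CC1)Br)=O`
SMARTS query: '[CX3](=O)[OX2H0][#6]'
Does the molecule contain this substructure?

Yes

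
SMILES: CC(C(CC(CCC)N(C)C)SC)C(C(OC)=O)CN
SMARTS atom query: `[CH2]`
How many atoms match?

Check the 20 heavy atoms by environment: 4× C (H2) → match; 4× C (H1) → no; 6× C (H3) → no; 1× C (H0) → no; 2× O (H0) → no; 1× N (H2) → no; 1× S (H0) → no; 1× N (H0) → no.
That gives 4 matching atoms.

4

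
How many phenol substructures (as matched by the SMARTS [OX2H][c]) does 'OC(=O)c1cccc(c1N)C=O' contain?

0

[OX2H][c] is the SMARTS for a phenol: a hydroxyl oxygen attached to an aromatic carbon.
No fragment in the molecule satisfies every constraint, giving 0 matches.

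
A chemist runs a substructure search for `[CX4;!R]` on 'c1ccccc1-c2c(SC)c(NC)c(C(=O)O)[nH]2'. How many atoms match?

Check the 18 heavy atoms by environment: 1× n (aromatic, X3, in 5-ring) → no; 4× c (aromatic, X3, in 5-ring) → no; 1× C (X3, acyclic) → no; 1× O (X1, acyclic) → no; 1× O (X2, acyclic) → no; 1× N (X3, acyclic) → no; 2× C (X4, acyclic) → match; 1× S (X2, acyclic) → no; 6× c (aromatic, X3, in 6-ring) → no.
That gives 2 matching atoms.

2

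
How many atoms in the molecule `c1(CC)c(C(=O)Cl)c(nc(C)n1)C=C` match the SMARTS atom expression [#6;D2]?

2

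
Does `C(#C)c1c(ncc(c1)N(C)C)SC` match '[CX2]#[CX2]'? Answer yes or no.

The pattern [CX2]#[CX2] describes a carbon-carbon triple bond — an alkyne.
The molecule carries an ethynyl group (-C#CH), whose atoms satisfy every constraint of the query, so the pattern matches.

Yes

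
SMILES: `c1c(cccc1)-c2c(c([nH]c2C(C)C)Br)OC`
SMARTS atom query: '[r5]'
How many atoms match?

The query [r5] means: r5 matches atoms in a five-membered ring.
Check the 17 heavy atoms by environment: 1× n (aromatic, in 5-ring) → match; 4× c (aromatic, in 5-ring) → match; 1× O (acyclic) → no; 4× C (acyclic) → no; 6× c (aromatic, in 6-ring) → no; 1× Br (acyclic) → no.
Summing the matching environments: 1 + 4 = 5 matching atoms.

5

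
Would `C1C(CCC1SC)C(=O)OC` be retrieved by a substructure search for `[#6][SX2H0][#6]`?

Yes

The pattern [#6][SX2H0][#6] describes an aliphatic sulfur bridging two carbons with no H on the sulfur — a thioether.
The molecule carries a methylthio ether (-SCH3), whose atoms satisfy every constraint of the query, so the pattern matches.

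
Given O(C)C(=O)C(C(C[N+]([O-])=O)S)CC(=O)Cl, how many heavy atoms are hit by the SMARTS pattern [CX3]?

2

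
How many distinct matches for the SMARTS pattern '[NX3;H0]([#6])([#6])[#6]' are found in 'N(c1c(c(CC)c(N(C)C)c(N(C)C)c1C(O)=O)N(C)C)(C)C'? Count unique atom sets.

[NX3;H0]([#6])([#6])[#6] is the SMARTS for a tertiary amine: a trivalent nitrogen with no H, bonded to three carbons.
The molecule carries 4 separate instances of a dimethylamino group (-N(CH3)2) meeting every constraint; each maps to a distinct set of atoms, giving 4 matches.

4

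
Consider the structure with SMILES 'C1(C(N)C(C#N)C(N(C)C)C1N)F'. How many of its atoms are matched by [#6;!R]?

3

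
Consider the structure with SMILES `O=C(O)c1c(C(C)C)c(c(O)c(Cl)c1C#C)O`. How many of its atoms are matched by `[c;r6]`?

The query [c;r6] means: aromatic carbon that belongs to a six-membered ring.
Check the 17 heavy atoms by environment: 6× c (aromatic, in 6-ring) → match; 6× C (acyclic) → no; 4× O (acyclic) → no; 1× Cl (acyclic) → no.
That gives 6 matching atoms.

6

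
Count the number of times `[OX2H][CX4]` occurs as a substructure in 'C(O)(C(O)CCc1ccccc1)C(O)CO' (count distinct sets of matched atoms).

[OX2H][CX4] is the SMARTS for an aliphatic alcohol: a hydroxyl oxygen bound to an sp3 (X4) carbon.
The molecule carries 4 separate instances of a hydroxyl group (-OH) meeting every constraint; each maps to a distinct set of atoms, giving 4 matches.

4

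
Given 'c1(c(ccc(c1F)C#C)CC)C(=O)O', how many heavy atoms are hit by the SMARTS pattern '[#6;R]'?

6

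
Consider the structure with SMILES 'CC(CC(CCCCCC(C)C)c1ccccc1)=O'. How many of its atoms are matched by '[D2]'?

11

The query [D2] means: atom with exactly two heavy-atom neighbours.
Check the 19 heavy atoms by environment: 6× C (D2) → match; 3× C (D3) → no; 1× O (D1) → no; 3× C (D1) → no; 1× c (aromatic, D3) → no; 5× c (aromatic, D2) → match.
Summing the matching environments: 6 + 5 = 11 matching atoms.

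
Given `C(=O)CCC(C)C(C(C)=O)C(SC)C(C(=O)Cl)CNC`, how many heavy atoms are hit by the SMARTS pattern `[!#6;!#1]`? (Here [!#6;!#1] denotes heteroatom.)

6

Check the 20 heavy atoms by environment: 14× C → no; 3× O → match; 1× N → match; 1× S → match; 1× Cl → match.
Summing the matching environments: 3 + 1 + 1 + 1 = 6 matching atoms.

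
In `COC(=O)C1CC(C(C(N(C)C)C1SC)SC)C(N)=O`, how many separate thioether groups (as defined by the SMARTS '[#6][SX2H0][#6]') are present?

2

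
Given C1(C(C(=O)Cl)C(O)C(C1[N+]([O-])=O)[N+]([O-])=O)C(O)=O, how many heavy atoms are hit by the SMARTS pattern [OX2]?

2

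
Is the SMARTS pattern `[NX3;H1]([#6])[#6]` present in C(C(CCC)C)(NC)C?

Yes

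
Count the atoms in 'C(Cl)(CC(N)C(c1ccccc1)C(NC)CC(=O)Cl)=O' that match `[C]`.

The query [C] means: uppercase C matches aliphatic (non-aromatic) carbon only.
Check the 20 heavy atoms by environment: 8× C → match; 2× N → no; 2× O → no; 2× Cl → no; 6× c (aromatic) → no.
That gives 8 matching atoms.

8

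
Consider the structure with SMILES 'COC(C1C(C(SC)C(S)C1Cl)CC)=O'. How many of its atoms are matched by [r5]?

The query [r5] means: r5 matches atoms in a five-membered ring.
Check the 15 heavy atoms by environment: 5× C (in 5-ring) → match; 2× S (acyclic) → no; 1× Cl (acyclic) → no; 5× C (acyclic) → no; 2× O (acyclic) → no.
That gives 5 matching atoms.

5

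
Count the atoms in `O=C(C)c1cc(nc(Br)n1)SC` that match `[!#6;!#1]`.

5

Check the 12 heavy atoms by environment: 2× n (aromatic) → match; 4× c (aromatic) → no; 1× Br → match; 3× C → no; 1× O → match; 1× S → match.
Summing the matching environments: 2 + 1 + 1 + 1 = 5 matching atoms.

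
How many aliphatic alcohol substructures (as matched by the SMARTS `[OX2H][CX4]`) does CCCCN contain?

[OX2H][CX4] is the SMARTS for an aliphatic alcohol: a hydroxyl oxygen bound to an sp3 (X4) carbon.
No fragment in the molecule satisfies every constraint, giving 0 matches.

0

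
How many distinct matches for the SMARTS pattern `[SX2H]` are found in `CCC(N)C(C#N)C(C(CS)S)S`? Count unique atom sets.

3

[SX2H] is the SMARTS for a thiol: an aliphatic sulfur with two connections, one being H.
The molecule carries 3 separate instances of a thiol (-SH) meeting every constraint; each maps to a distinct set of atoms, giving 3 matches.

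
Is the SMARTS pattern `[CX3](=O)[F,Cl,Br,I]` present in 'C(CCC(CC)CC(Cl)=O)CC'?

The pattern [CX3](=O)[F,Cl,Br,I] describes a carbonyl carbon bonded to a halogen — an acyl halide.
The molecule carries an acyl chloride (-C(=O)Cl), whose atoms satisfy every constraint of the query, so the pattern matches.

Yes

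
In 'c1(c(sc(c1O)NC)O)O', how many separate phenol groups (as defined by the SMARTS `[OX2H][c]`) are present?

3

[OX2H][c] is the SMARTS for a phenol: a hydroxyl oxygen attached to an aromatic carbon.
The molecule carries 3 separate instances of a hydroxyl group (-OH) meeting every constraint; each maps to a distinct set of atoms, giving 3 matches.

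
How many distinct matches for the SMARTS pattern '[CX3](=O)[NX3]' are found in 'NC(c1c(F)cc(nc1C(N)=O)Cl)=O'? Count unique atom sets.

[CX3](=O)[NX3] is the SMARTS for an amide: a carbonyl carbon bonded to a trivalent nitrogen.
The molecule carries 2 separate instances of a primary amide (-C(=O)NH2) meeting every constraint; each maps to a distinct set of atoms, giving 2 matches.

2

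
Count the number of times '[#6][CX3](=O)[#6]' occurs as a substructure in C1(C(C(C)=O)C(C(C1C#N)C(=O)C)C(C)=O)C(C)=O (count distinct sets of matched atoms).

4

[#6][CX3](=O)[#6] is the SMARTS for a ketone: a carbonyl carbon (no H) flanked by two carbons.
The molecule carries 4 separate instances of an acetyl/ketone group (-C(=O)CH3) meeting every constraint; each maps to a distinct set of atoms, giving 4 matches.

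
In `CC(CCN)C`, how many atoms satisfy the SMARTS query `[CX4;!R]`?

The query [CX4;!R] means: aliphatic carbon with four total connections, not in a ring.
Check the 6 heavy atoms by environment: 5× C (X4, acyclic) → match; 1× N (X3, acyclic) → no.
That gives 5 matching atoms.

5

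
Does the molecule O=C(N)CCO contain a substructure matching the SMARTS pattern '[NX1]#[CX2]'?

No

The pattern [NX1]#[CX2] describes a nitrogen triple-bonded to a two-connected carbon — a nitrile.
The closest candidate here is a primary amide (-C(=O)NH2), but the nitrogen is NX3, not NX1. No other fragment satisfies the full query, so there is no match.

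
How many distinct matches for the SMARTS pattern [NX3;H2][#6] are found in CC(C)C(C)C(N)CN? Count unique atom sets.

[NX3;H2][#6] is the SMARTS for a primary amine: a trivalent nitrogen with two H attached to carbon.
The molecule carries 2 separate instances of a primary amino group (-NH2) meeting every constraint; each maps to a distinct set of atoms, giving 2 matches.

2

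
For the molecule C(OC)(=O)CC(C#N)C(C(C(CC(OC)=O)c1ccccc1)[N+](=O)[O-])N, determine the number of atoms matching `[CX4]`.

8

The query [CX4] means: C with X4: aliphatic carbon with exactly 4 total connections (bonds + H).
Check the 26 heavy atoms by environment: 8× C (X4) → match; 1× N (X3) → no; 1× C (X2) → no; 1× N (X1) → no; 6× c (aromatic, X3) → no; 2× C (X3) → no; 3× O (X1) → no; 2× O (X2) → no; 1× N (charge +1, X3) → no; 1× O (charge -1, X1) → no.
That gives 8 matching atoms.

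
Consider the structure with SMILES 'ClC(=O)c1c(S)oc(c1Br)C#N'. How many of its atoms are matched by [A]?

7

The query [A] means: A matches any aliphatic (non-aromatic) heavy atom.
Check the 12 heavy atoms by environment: 1× o (aromatic) → no; 4× c (aromatic) → no; 1× Br → match; 2× C → match; 1× N → match; 1× S → match; 1× O → match; 1× Cl → match.
Summing the matching environments: 1 + 2 + 1 + 1 + 1 + 1 = 7 matching atoms.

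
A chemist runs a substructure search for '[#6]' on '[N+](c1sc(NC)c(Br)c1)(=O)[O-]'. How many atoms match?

The query [#6] means: #6 matches any atom with atomic number 6 (carbon, aromatic or aliphatic).
Check the 11 heavy atoms by environment: 1× s (aromatic) → no; 4× c (aromatic) → match; 1× N (charge +1) → no; 1× O (charge -1) → no; 1× O → no; 1× Br → no; 1× N → no; 1× C → match.
Summing the matching environments: 4 + 1 = 5 matching atoms.

5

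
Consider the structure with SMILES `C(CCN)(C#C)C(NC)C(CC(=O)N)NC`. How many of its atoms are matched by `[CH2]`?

3

Check the 16 heavy atoms by environment: 3× C (H2) → match; 4× C (H1) → no; 2× N (H1) → no; 2× C (H3) → no; 2× N (H2) → no; 2× C (H0) → no; 1× O (H0) → no.
That gives 3 matching atoms.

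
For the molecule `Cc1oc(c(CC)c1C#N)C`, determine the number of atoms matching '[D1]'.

4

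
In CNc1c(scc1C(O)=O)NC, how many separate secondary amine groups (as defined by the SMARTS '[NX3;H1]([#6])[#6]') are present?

2

[NX3;H1]([#6])[#6] is the SMARTS for a secondary amine: a trivalent nitrogen with one H, bonded to two carbons.
The molecule carries 2 separate instances of an N-methylamino group (-NHCH3) meeting every constraint; each maps to a distinct set of atoms, giving 2 matches.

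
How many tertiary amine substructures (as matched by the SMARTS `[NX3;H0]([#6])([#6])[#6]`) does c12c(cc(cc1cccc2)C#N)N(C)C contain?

1

[NX3;H0]([#6])([#6])[#6] is the SMARTS for a tertiary amine: a trivalent nitrogen with no H, bonded to three carbons.
Exactly one fragment in the molecule meets all constraints, giving 1 match.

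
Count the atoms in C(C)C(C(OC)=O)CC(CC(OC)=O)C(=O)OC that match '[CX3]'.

3

The query [CX3] means: C with X3: aliphatic carbon with exactly 3 total connections.
Check the 18 heavy atoms by environment: 9× C (X4) → no; 3× C (X3) → match; 3× O (X1) → no; 3× O (X2) → no.
That gives 3 matching atoms.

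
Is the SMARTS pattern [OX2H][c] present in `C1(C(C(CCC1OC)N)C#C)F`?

The pattern [OX2H][c] describes a hydroxyl oxygen attached to an aromatic carbon — a phenol.
The closest candidate here is a methoxy ether (-OCH3), but the oxygen has H0, not H1. No other fragment satisfies the full query, so there is no match.

No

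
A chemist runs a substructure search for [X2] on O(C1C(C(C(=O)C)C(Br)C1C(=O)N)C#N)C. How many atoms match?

2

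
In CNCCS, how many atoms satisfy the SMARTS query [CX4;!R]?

3

Check the 5 heavy atoms by environment: 3× C (X4, acyclic) → match; 1× S (X2, acyclic) → no; 1× N (X3, acyclic) → no.
That gives 3 matching atoms.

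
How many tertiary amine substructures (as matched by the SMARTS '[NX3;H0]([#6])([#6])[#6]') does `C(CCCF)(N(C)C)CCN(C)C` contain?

[NX3;H0]([#6])([#6])[#6] is the SMARTS for a tertiary amine: a trivalent nitrogen with no H, bonded to three carbons.
The molecule carries 2 separate instances of a dimethylamino group (-N(CH3)2) meeting every constraint; each maps to a distinct set of atoms, giving 2 matches.

2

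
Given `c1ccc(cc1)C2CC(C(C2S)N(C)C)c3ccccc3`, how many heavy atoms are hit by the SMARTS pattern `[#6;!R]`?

2

The query [#6;!R] means: carbon not in any ring.
Check the 21 heavy atoms by environment: 5× C (in 5-ring) → no; 12× c (aromatic, in 6-ring) → no; 1× S (acyclic) → no; 1× N (acyclic) → no; 2× C (acyclic) → match.
That gives 2 matching atoms.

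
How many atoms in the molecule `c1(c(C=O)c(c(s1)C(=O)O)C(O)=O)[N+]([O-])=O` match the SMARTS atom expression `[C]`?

3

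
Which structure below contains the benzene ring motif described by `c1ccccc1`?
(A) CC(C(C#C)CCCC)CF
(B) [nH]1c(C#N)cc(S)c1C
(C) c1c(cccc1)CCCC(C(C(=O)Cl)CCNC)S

c1ccccc1 describes six aromatic carbons in a ring (a benzene ring).
(A) has a methyl group (-CH3) but no six-membered all-carbon aromatic ring is present.
(B) has a methyl group (-CH3) but no six-membered all-carbon aromatic ring is present.
(C) contains a phenyl ring, which satisfies every atom and bond constraint.
So the answer is (C).

C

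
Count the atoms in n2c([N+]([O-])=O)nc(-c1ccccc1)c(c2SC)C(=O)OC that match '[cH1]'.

5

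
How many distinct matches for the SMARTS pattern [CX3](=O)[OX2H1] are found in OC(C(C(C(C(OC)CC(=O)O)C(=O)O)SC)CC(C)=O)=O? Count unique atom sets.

3

[CX3](=O)[OX2H1] is the SMARTS for a carboxylic acid: an sp2 carbon double-bonded to O and single-bonded to an -OH oxygen.
The molecule carries 3 separate instances of a carboxylic acid group (-C(=O)OH) meeting every constraint; each maps to a distinct set of atoms, giving 3 matches.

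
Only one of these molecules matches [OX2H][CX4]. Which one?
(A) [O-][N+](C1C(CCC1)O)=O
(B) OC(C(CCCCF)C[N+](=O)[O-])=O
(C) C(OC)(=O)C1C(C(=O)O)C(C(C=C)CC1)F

[OX2H][CX4] describes a hydroxyl oxygen bound to an sp3 (X4) carbon (an aliphatic alcohol).
(A) contains a hydroxyl group (-OH), which satisfies every atom and bond constraint.
(B) has a carboxylic acid group (-C(=O)OH) but the -OH is on a CX3 carbonyl carbon, not a CX4 carbon.
(C) has a carboxylic acid group (-C(=O)OH) but the -OH is on a CX3 carbonyl carbon, not a CX4 carbon.
So the answer is (A).

A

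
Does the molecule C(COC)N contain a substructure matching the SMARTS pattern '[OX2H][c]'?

The pattern [OX2H][c] describes a hydroxyl oxygen attached to an aromatic carbon — a phenol.
The closest candidate here is a methoxy ether (-OCH3), but the oxygen has H0, not H1. No other fragment satisfies the full query, so there is no match.

No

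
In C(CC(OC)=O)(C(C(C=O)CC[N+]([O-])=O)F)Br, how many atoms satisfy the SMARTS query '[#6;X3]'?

2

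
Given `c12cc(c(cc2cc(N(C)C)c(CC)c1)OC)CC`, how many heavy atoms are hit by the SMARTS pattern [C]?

7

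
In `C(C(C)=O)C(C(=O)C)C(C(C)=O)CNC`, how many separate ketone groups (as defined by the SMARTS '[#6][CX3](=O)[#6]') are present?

[#6][CX3](=O)[#6] is the SMARTS for a ketone: a carbonyl carbon (no H) flanked by two carbons.
The molecule carries 3 separate instances of an acetyl/ketone group (-C(=O)CH3) meeting every constraint; each maps to a distinct set of atoms, giving 3 matches.

3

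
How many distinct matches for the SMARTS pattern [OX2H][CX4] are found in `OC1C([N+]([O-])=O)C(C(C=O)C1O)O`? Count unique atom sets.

3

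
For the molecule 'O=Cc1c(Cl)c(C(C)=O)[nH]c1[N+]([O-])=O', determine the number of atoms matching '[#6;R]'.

The query [#6;R] means: carbon that is part of a ring.
Check the 14 heavy atoms by environment: 1× n (aromatic, in 5-ring) → no; 4× c (aromatic, in 5-ring) → match; 1× Cl (acyclic) → no; 1× N (charge +1, acyclic) → no; 1× O (charge -1, acyclic) → no; 3× O (acyclic) → no; 3× C (acyclic) → no.
That gives 4 matching atoms.

4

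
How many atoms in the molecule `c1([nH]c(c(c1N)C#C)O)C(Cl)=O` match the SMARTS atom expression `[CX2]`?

The query [CX2] means: C with X2: aliphatic carbon with exactly 2 total connections.
Check the 12 heavy atoms by environment: 1× n (aromatic, X3) → no; 4× c (aromatic, X3) → no; 1× O (X2) → no; 1× C (X3) → no; 1× O (X1) → no; 1× Cl (X1) → no; 1× N (X3) → no; 2× C (X2) → match.
That gives 2 matching atoms.

2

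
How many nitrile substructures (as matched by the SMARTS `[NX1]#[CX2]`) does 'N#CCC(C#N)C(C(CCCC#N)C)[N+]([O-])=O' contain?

3

[NX1]#[CX2] is the SMARTS for a nitrile: a nitrogen triple-bonded to a two-connected carbon.
The molecule carries 3 separate instances of a nitrile (-C#N) meeting every constraint; each maps to a distinct set of atoms, giving 3 matches.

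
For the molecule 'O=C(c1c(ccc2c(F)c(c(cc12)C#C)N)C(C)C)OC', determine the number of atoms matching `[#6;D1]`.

4

The query [#6;D1] means: carbon bonded to exactly one heavy atom.
Check the 21 heavy atoms by environment: 7× c (aromatic, D3) → no; 3× c (aromatic, D2) → no; 2× C (D3) → no; 4× C (D1) → match; 1× N (D1) → no; 1× O (D1) → no; 1× O (D2) → no; 1× F (D1) → no; 1× C (D2) → no.
That gives 4 matching atoms.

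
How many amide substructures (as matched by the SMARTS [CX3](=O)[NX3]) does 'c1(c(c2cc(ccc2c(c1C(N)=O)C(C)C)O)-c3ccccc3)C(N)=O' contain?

2

[CX3](=O)[NX3] is the SMARTS for an amide: a carbonyl carbon bonded to a trivalent nitrogen.
The molecule carries 2 separate instances of a primary amide (-C(=O)NH2) meeting every constraint; each maps to a distinct set of atoms, giving 2 matches.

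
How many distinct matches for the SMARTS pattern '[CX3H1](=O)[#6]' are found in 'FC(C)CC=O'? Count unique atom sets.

[CX3H1](=O)[#6] is the SMARTS for an aldehyde: an sp2 carbon with one H, double-bonded to O and single-bonded to carbon.
Exactly one fragment in the molecule meets all constraints, giving 1 match.

1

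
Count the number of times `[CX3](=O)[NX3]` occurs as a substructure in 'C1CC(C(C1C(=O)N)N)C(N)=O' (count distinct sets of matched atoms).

2

[CX3](=O)[NX3] is the SMARTS for an amide: a carbonyl carbon bonded to a trivalent nitrogen.
The molecule carries 2 separate instances of a primary amide (-C(=O)NH2) meeting every constraint; each maps to a distinct set of atoms, giving 2 matches.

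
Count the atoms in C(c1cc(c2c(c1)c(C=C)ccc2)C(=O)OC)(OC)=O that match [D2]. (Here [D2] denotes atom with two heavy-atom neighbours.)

8

The query [D2] means: atom with exactly two heavy-atom neighbours.
Check the 20 heavy atoms by environment: 5× c (aromatic, D3) → no; 5× c (aromatic, D2) → match; 2× C (D3) → no; 2× O (D1) → no; 2× O (D2) → match; 3× C (D1) → no; 1× C (D2) → match.
Summing the matching environments: 5 + 2 + 1 = 8 matching atoms.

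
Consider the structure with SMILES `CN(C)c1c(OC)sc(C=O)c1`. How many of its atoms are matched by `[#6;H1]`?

2

The query [#6;H1] means: any carbon bearing exactly one hydrogen.
Check the 12 heavy atoms by environment: 1× s (aromatic, H0) → no; 3× c (aromatic, H0) → no; 1× c (aromatic, H1) → match; 1× C (H1) → match; 2× O (H0) → no; 3× C (H3) → no; 1× N (H0) → no.
Summing the matching environments: 1 + 1 = 2 matching atoms.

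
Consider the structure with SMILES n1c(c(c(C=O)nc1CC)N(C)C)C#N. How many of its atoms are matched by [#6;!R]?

6

The query [#6;!R] means: carbon not in any ring.
Check the 15 heavy atoms by environment: 2× n (aromatic, in 6-ring) → no; 4× c (aromatic, in 6-ring) → no; 6× C (acyclic) → match; 1× O (acyclic) → no; 2× N (acyclic) → no.
That gives 6 matching atoms.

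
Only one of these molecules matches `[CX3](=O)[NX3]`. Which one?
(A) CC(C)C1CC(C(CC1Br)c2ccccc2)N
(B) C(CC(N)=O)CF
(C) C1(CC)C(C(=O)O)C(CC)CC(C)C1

[CX3](=O)[NX3] describes a carbonyl carbon bonded to a trivalent nitrogen (an amide).
(A) has a primary amino group (-NH2) but the -NH2 is not attached to a carbonyl carbon.
(B) contains a primary amide (-C(=O)NH2), which satisfies every atom and bond constraint.
(C) has a carboxylic acid group (-C(=O)OH) but the carbonyl is bonded to O, not to an NX3 nitrogen.
So the answer is (B).

B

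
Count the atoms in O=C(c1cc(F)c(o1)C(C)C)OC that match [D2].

The query [D2] means: atom with exactly two heavy-atom neighbours.
Check the 13 heavy atoms by environment: 1× o (aromatic, D2) → match; 3× c (aromatic, D3) → no; 1× c (aromatic, D2) → match; 1× F (D1) → no; 2× C (D3) → no; 1× O (D1) → no; 1× O (D2) → match; 3× C (D1) → no.
Summing the matching environments: 1 + 1 + 1 = 3 matching atoms.

3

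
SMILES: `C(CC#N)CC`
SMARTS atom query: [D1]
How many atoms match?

2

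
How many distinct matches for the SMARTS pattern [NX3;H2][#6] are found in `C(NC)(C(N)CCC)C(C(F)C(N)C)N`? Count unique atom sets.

[NX3;H2][#6] is the SMARTS for a primary amine: a trivalent nitrogen with two H attached to carbon.
The molecule carries 3 separate instances of a primary amino group (-NH2) meeting every constraint; each maps to a distinct set of atoms, giving 3 matches.

3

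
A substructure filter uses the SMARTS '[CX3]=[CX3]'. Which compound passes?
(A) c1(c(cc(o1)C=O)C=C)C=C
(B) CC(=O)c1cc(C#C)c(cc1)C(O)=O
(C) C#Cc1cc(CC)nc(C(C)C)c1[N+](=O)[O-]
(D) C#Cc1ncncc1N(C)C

[CX3]=[CX3] describes a non-aromatic C=C double bond between two sp2 carbons (an alkene).
(A) contains a vinyl group (-CH=CH2), which satisfies every atom and bond constraint.
(B) has an ethynyl group (-C#CH) but the C-C bond is a triple bond, not a double bond.
(C) has an ethyl group (-CH2CH3) but its C-C bond is a single bond between CX4 carbons, not CX3=CX3.
(D) has an ethynyl group (-C#CH) but the C-C bond is a triple bond, not a double bond.
So the answer is (A).

A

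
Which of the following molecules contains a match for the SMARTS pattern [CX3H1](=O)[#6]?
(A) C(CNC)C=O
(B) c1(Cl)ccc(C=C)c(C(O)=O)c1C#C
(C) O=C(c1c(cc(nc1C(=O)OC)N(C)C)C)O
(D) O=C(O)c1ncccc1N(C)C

[CX3H1](=O)[#6] describes an sp2 carbon with one H, double-bonded to O and single-bonded to carbon (an aldehyde).
(A) contains an aldehyde (-CHO), which satisfies every atom and bond constraint.
(B) has a carboxylic acid group (-C(=O)OH) but the carbonyl carbon has H0 and is bonded to O, not H1.
(C) has a carboxylic acid group (-C(=O)OH) but the carbonyl carbon has H0 and is bonded to O, not H1.
(D) has a carboxylic acid group (-C(=O)OH) but the carbonyl carbon has H0 and is bonded to O, not H1.
So the answer is (A).

A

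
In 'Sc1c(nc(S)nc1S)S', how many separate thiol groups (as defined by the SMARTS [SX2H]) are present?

[SX2H] is the SMARTS for a thiol: an aliphatic sulfur with two connections, one being H.
The molecule carries 4 separate instances of a thiol (-SH) meeting every constraint; each maps to a distinct set of atoms, giving 4 matches.

4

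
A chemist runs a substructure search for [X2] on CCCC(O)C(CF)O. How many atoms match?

2

The query [X2] means: any atom with exactly two total connections (bonds + H).
Check the 9 heavy atoms by environment: 6× C (X4) → no; 2× O (X2) → match; 1× F (X1) → no.
That gives 2 matching atoms.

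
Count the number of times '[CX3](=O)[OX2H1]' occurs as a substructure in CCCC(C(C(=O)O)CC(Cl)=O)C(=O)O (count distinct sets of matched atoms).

2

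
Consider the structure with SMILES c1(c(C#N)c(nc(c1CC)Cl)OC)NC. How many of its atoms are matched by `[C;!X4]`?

1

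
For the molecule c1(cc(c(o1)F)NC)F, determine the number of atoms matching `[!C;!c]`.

4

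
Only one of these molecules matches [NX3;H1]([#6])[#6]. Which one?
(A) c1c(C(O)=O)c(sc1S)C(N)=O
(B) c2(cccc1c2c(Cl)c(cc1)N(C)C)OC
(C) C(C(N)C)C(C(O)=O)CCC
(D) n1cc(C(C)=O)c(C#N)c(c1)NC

D

[NX3;H1]([#6])[#6] describes a trivalent nitrogen with one H, bonded to two carbons (a secondary amine).
(A) has a primary amide (-C(=O)NH2) but the -C(=O)NH2 nitrogen has H2, not H1.
(B) has a dimethylamino group (-N(CH3)2) but the nitrogen has H0, not H1.
(C) has a primary amino group (-NH2) but the nitrogen has H2 and only one carbon neighbour.
(D) contains an N-methylamino group (-NHCH3), which satisfies every atom and bond constraint.
So the answer is (D).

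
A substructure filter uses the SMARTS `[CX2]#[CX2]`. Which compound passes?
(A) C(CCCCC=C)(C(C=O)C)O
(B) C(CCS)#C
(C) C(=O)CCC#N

B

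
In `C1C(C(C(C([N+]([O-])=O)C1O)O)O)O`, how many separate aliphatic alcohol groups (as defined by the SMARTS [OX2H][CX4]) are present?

4

[OX2H][CX4] is the SMARTS for an aliphatic alcohol: a hydroxyl oxygen bound to an sp3 (X4) carbon.
The molecule carries 4 separate instances of a hydroxyl group (-OH) meeting every constraint; each maps to a distinct set of atoms, giving 4 matches.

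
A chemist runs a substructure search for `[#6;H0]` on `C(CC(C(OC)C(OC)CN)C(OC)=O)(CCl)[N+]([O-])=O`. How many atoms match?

1

Check the 20 heavy atoms by environment: 3× C (H2) → no; 4× C (H1) → no; 1× N (charge +1, H0) → no; 1× O (charge -1, H0) → no; 5× O (H0) → no; 1× C (H0) → match; 3× C (H3) → no; 1× N (H2) → no; 1× Cl (H0) → no.
That gives 1 matching atom.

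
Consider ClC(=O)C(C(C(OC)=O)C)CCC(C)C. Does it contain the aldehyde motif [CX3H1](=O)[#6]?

The pattern [CX3H1](=O)[#6] describes an sp2 carbon with one H, double-bonded to O and single-bonded to carbon — an aldehyde.
The closest candidate here is a methyl-ester group (-C(=O)OCH3), but the carbonyl carbon has H0, not H1. No other fragment satisfies the full query, so there is no match.

No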